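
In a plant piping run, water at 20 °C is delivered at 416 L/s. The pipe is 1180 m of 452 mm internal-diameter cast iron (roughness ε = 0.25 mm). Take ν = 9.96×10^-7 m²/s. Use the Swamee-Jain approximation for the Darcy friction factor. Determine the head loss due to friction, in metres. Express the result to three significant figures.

V = 4Q/(πD²) = 4·0.416/(π·0.452²) = 2.593 m/s
Re = VD/ν = 2.593·0.452/9.96×10^-7 = 1.18×10^6 → turbulent
ε/D = 0.25/452 = 5.53×10^-4
Swamee-Jain: f = 0.01758
h_f = f(L/D)V²/(2g) = 0.01758·(1180/0.452)·2.593²/(2·9.81) = 15.72 m

h_f ≈ 15.7 m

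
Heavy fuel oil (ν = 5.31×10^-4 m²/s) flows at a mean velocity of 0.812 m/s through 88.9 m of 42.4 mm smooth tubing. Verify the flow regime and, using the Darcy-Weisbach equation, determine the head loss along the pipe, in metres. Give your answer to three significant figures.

Re = VD/ν = 0.812·0.04240/5.31×10^-4 = 64.8 → laminar (Re < 2300)
f = 64/Re = 0.9871
h_f = f(L/D)V²/(2g) = 0.9871·(88.9/0.04240)·0.812²/(2·9.81) = 69.55 m

h_f ≈ 69.6 m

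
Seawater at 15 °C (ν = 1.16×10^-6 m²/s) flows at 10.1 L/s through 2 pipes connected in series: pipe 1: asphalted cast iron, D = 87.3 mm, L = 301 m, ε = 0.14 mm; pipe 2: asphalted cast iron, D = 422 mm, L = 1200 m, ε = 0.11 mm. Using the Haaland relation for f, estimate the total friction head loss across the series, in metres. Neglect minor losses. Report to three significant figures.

Pipe 1: V = 1.687 m/s, Re = 1.27×10^5, ε/D = 0.00160, f = 0.02354, h_1 = f(L/D)V²/2g = 11.78 m
Pipe 2: V = 0.07221 m/s, Re = 2.63×10^4, ε/D = 2.61×10^-4, f = 0.02461, h_2 = f(L/D)V²/2g = 0.01860 m
Series → Q common, losses add: H = Σh = 11.80 m

H ≈ 11.8 m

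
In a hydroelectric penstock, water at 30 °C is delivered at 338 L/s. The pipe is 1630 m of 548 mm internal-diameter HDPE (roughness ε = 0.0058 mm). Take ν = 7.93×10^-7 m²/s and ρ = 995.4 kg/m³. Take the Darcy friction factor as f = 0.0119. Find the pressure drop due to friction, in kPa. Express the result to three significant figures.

V = 4Q/(πD²) = 4·0.338/(π·0.548²) = 1.433 m/s
h_f = f(L/D)V²/(2g) = 0.01190·(1630/0.548)·1.433²/(2·9.81) = 3.705 m
Δp = ρg·h_f = 995.4·9.81·3.705 = 36.18 kPa

Δp ≈ 36.2 kPa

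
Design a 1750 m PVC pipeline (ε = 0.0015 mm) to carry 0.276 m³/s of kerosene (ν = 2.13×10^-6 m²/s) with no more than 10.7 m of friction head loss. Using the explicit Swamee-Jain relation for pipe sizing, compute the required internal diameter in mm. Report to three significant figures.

Swamee-Jain (Type III): D = 0.66·[ε^1.25·(LQ²/(gh_f))^4.75 + ν·Q^9.4·(L/(gh_f))^5.2]^0.04
LQ²/(gh_f) = 1.270; L/(gh_f) = 16.67
Term 1 = ε^1.25·(…)^4.75 = 1.63×10^-7; Term 2 = ν·Q^9.4·(…)^5.2 = 2.67×10^-5
D = 0.66·(1.63×10^-7 + 2.67×10^-5)^0.04 = 0.4333 m = 433 mm
Check: V = 1.87 m/s, Re = 3.81×10^5, f = 0.01380, h_f = 9.96 m ≈ 10.7 m ✓

D ≈ 433 mm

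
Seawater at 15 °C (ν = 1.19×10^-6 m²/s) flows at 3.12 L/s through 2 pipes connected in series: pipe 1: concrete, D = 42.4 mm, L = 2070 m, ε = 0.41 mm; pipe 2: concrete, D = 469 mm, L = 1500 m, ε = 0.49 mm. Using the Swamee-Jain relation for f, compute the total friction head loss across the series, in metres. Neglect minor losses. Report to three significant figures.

H ≈ 468 m

Pipe 1: V = 2.210 m/s, Re = 7.87×10^4, ε/D = 0.00967, f = 0.03854, h_1 = f(L/D)V²/2g = 468.3 m
Pipe 2: V = 0.01806 m/s, Re = 7120, ε/D = 0.00104, f = 0.03561, h_2 = f(L/D)V²/2g = 0.001893 m
Series → Q common, losses add: H = Σh = 468.3 m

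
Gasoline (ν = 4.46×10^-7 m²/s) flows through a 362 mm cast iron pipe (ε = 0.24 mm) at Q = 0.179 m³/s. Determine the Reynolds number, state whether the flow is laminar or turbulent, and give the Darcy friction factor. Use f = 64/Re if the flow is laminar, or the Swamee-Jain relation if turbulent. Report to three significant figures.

V = 4Q/(πD²) = 1.739 m/s
Re = VD/ν = 1.739·0.362/4.46×10^-7 = 1.41×10^6
Re > 4000 → turbulent; ε/D = 6.63×10^-4
Swamee-Jain: f = 0.01818

Re ≈ 1.41×10^6; turbulent; f ≈ 0.0182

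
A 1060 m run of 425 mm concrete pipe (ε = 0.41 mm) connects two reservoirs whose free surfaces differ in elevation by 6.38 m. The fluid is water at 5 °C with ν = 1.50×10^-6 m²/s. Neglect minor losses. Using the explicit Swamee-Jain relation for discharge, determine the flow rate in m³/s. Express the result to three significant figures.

Swamee-Jain (Type II): Q = -0.965·√(gD⁵h_f/L)·ln[ε/(3.7D) + √(3.17ν²L/(gD³h_f))]
√(gD⁵h_f/L) = √(9.81·0.425⁵·6.38/1060) = 0.02861
ε/(3.7D) = 2.61×10^-4; √(3.17ν²L/(gD³h_f)) = 3.97×10^-5
Q = -0.965·0.02861·ln(3.004×10^-4) = 0.2239 m³/s
Check: V = 1.58 m/s, Re = 4.47×10^5, f = 0.02027, h_f = 6.42 m ≈ 6.38 m ✓

Q ≈ 0.224 m³/s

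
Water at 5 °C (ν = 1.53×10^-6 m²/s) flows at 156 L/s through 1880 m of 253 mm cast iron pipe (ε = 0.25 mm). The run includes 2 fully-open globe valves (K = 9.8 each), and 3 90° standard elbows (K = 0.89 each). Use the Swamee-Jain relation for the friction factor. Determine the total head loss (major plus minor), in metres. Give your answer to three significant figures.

V = 4Q/(πD²) = 3.103 m/s; V²/2g = 0.4908 m
Re = 5.13×10^5, ε/D = 9.88×10^-4 → f = 0.02029 (Swamee-Jain)
Major: h_f = f(L/D)·V²/2g = 0.02029·7431·0.4908 = 73.99 m
Minor: ΣK = 22.3; h_m = ΣK·V²/2g = 10.93 m
Total H_L = 73.99 + 10.93 = 84.92 m

H_L ≈ 84.9 m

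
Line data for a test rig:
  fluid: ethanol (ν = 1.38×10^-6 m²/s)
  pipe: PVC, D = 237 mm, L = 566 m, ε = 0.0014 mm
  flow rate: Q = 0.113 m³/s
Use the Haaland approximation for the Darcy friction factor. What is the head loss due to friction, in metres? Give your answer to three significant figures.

h_f ≈ 10.7 m

V = 4Q/(πD²) = 4·0.113/(π·0.237²) = 2.561 m/s
Re = VD/ν = 2.561·0.237/1.38×10^-6 = 4.40×10^5 → turbulent
ε/D = 0.0014/237 = 5.91×10^-6
Haaland: f = 0.01343
h_f = f(L/D)V²/(2g) = 0.01343·(566/0.237)·2.561²/(2·9.81) = 10.72 m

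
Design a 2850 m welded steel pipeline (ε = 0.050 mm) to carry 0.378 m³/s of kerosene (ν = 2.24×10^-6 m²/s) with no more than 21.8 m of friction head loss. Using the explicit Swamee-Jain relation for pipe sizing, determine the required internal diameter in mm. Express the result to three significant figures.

Swamee-Jain (Type III): D = 0.66·[ε^1.25·(LQ²/(gh_f))^4.75 + ν·Q^9.4·(L/(gh_f))^5.2]^0.04
LQ²/(gh_f) = 1.904; L/(gh_f) = 13.33
Term 1 = ε^1.25·(…)^4.75 = 8.96×10^-5; Term 2 = ν·Q^9.4·(…)^5.2 = 1.69×10^-4
D = 0.66·(8.96×10^-5 + 1.69×10^-4)^0.04 = 0.4743 m = 474 mm
Check: V = 2.14 m/s, Re = 4.53×10^5, f = 0.01470, h_f = 20.6 m ≈ 21.8 m ✓

D ≈ 474 mm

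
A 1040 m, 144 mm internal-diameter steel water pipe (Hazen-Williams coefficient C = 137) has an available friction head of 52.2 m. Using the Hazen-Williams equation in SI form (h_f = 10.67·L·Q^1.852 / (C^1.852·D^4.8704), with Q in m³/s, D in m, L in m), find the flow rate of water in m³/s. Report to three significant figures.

Q ≈ 0.0464 m³/s

Rearranging: Q = [h_f·C^1.852·D^4.8704 / (10.67·L)]^(1/1.852)
Q = [52.2·137^1.852·0.144^4.8704 / (10.67·1040)]^0.540 = 0.04641 m³/s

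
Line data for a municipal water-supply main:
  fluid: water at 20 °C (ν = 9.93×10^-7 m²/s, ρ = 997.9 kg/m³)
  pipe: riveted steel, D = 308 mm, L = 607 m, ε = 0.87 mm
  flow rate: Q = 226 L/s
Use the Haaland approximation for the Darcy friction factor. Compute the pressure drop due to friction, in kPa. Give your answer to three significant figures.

V = 4Q/(πD²) = 4·0.226/(π·0.308²) = 3.033 m/s
Re = VD/ν = 3.033·0.308/9.93×10^-7 = 9.41×10^5 → turbulent
ε/D = 0.87/308 = 0.00282
Haaland: f = 0.02592
h_f = f(L/D)V²/(2g) = 0.02592·(607/0.308)·3.033²/(2·9.81) = 23.95 m
Δp = ρg·h_f = 997.9·9.81·23.95 = 234.5 kPa

Δp ≈ 234 kPa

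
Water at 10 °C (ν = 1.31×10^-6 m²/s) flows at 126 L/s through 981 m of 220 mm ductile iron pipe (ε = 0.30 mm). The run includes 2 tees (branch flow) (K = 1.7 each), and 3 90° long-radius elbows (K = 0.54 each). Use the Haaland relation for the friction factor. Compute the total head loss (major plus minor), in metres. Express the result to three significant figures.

H_L ≈ 56.8 m

V = 4Q/(πD²) = 3.315 m/s; V²/2g = 0.5600 m
Re = 5.57×10^5, ε/D = 0.00136 → f = 0.02163 (Haaland)
Major: h_f = f(L/D)·V²/2g = 0.02163·4459·0.5600 = 54.00 m
Minor: ΣK = 5.02; h_m = ΣK·V²/2g = 2.811 m
Total H_L = 54.00 + 2.811 = 56.82 m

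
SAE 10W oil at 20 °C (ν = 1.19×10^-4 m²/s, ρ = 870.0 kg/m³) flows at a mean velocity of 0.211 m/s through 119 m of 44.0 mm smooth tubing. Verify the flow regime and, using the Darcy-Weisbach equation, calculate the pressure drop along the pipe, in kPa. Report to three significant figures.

Re = VD/ν = 0.211·0.04400/1.19×10^-4 = 78.0 → laminar (Re < 2300)
f = 64/Re = 0.8203
h_f = f(L/D)V²/(2g) = 0.8203·(119/0.04400)·0.211²/(2·9.81) = 5.034 m
Δp = ρg·h_f = 870.0·9.81·5.034 = 42.97 kPa

Δp ≈ 43.0 kPa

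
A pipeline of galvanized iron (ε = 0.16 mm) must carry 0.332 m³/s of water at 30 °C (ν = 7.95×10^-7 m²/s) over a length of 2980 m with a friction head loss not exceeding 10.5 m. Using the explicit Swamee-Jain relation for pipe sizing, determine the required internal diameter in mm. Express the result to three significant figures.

D ≈ 536 mm

Swamee-Jain (Type III): D = 0.66·[ε^1.25·(LQ²/(gh_f))^4.75 + ν·Q^9.4·(L/(gh_f))^5.2]^0.04
LQ²/(gh_f) = 3.189; L/(gh_f) = 28.93
Term 1 = ε^1.25·(…)^4.75 = 0.00444; Term 2 = ν·Q^9.4·(…)^5.2 = 9.96×10^-4
D = 0.66·(0.00444 + 9.96×10^-4)^0.04 = 0.5357 m = 536 mm
Check: V = 1.47 m/s, Re = 9.92×10^5, f = 0.01575, h_f = 9.69 m ≈ 10.5 m ✓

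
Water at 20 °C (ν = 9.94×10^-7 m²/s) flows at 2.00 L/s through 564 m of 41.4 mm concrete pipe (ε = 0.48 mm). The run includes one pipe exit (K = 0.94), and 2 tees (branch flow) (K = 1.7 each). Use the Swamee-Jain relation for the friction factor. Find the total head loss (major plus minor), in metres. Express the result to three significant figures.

H_L ≈ 63.5 m

V = 4Q/(πD²) = 1.486 m/s; V²/2g = 0.1125 m
Re = 6.19×10^4, ε/D = 0.0116 → f = 0.04108 (Swamee-Jain)
Major: h_f = f(L/D)·V²/2g = 0.04108·13623·0.1125 = 62.97 m
Minor: ΣK = 4.34; h_m = ΣK·V²/2g = 0.4883 m
Total H_L = 62.97 + 0.4883 = 63.46 m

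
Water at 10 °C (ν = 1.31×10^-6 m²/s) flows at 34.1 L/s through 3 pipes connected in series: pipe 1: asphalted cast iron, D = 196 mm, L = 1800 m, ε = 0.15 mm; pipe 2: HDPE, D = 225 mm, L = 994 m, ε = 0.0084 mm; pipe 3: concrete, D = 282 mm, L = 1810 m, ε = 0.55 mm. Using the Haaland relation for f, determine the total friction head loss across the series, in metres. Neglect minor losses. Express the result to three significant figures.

Pipe 1: V = 1.130 m/s, Re = 1.69×10^5, ε/D = 7.65×10^-4, f = 0.02016, h_1 = f(L/D)V²/2g = 12.05 m
Pipe 2: V = 0.8576 m/s, Re = 1.47×10^5, ε/D = 3.73×10^-5, f = 0.01666, h_2 = f(L/D)V²/2g = 2.760 m
Pipe 3: V = 0.5460 m/s, Re = 1.18×10^5, ε/D = 0.00195, f = 0.02463, h_3 = f(L/D)V²/2g = 2.402 m
Series → Q common, losses add: H = Σh = 17.21 m

H ≈ 17.2 m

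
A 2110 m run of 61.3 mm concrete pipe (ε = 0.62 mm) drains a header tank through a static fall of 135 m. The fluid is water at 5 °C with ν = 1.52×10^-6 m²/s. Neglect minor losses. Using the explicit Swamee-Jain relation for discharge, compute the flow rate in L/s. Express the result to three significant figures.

Swamee-Jain (Type II): Q = -0.965·√(gD⁵h_f/L)·ln[ε/(3.7D) + √(3.17ν²L/(gD³h_f))]
√(gD⁵h_f/L) = √(9.81·0.0613⁵·135/2110) = 7.371×10^-4
ε/(3.7D) = 0.00273; √(3.17ν²L/(gD³h_f)) = 2.25×10^-4
Q = -0.965·7.371×10^-4·ln(0.002959) = 0.004142 m³/s
Check: V = 1.40 m/s, Re = 5.66×10^4, f = 0.03944, h_f = 136 m ≈ 135 m ✓

Q ≈ 4.14 L/s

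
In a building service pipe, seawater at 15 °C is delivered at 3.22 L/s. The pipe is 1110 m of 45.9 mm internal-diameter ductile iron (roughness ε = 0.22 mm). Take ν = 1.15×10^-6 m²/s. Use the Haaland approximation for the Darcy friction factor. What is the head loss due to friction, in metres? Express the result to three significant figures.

h_f ≈ 145 m

V = 4Q/(πD²) = 4·0.00322/(π·0.0459²) = 1.946 m/s
Re = VD/ν = 1.946·0.0459/1.15×10^-6 = 7.77×10^4 → turbulent
ε/D = 0.22/45.9 = 0.00479
Haaland: f = 0.03116
h_f = f(L/D)V²/(2g) = 0.03116·(1110/0.0459)·1.946²/(2·9.81) = 145.4 m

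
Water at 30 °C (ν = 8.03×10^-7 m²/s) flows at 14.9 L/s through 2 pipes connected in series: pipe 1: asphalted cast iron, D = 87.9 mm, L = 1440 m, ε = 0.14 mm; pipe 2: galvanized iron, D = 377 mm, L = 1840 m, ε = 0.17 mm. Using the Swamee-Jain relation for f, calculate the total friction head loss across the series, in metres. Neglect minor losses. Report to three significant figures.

Pipe 1: V = 2.455 m/s, Re = 2.69×10^5, ε/D = 0.00159, f = 0.02300, h_1 = f(L/D)V²/2g = 115.8 m
Pipe 2: V = 0.1335 m/s, Re = 6.27×10^4, ε/D = 4.51×10^-4, f = 0.02163, h_2 = f(L/D)V²/2g = 0.09586 m
Series → Q common, losses add: H = Σh = 115.9 m

H ≈ 116 m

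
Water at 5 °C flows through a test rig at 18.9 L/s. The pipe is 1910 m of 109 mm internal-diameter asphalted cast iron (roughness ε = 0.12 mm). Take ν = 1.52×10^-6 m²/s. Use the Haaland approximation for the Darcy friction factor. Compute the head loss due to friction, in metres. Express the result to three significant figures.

V = 4Q/(πD²) = 4·0.0189/(π·0.109²) = 2.025 m/s
Re = VD/ν = 2.025·0.109/1.52×10^-6 = 1.45×10^5 → turbulent
ε/D = 0.12/109 = 0.00110
Haaland: f = 0.02170
h_f = f(L/D)V²/(2g) = 0.02170·(1910/0.109)·2.025²/(2·9.81) = 79.51 m

h_f ≈ 79.5 m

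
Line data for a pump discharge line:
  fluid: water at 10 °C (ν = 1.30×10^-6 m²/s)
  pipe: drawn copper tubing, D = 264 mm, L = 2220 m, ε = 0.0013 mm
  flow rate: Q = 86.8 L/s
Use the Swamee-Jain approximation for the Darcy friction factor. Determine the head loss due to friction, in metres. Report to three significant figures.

V = 4Q/(πD²) = 4·0.0868/(π·0.264²) = 1.586 m/s
Re = VD/ν = 1.586·0.264/1.30×10^-6 = 3.22×10^5 → turbulent
ε/D = 0.0013/264 = 4.92×10^-6
Swamee-Jain: f = 0.01425
h_f = f(L/D)V²/(2g) = 0.01425·(2220/0.264)·1.586²/(2·9.81) = 15.35 m

h_f ≈ 15.4 m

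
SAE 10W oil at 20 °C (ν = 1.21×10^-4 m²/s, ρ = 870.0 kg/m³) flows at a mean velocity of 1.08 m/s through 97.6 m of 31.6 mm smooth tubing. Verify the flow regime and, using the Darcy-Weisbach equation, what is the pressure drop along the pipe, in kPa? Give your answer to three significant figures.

Δp ≈ 356 kPa

Re = VD/ν = 1.08·0.03160/1.21×10^-4 = 282 → laminar (Re < 2300)
f = 64/Re = 0.2269
h_f = f(L/D)V²/(2g) = 0.2269·(97.6/0.03160)·1.08²/(2·9.81) = 41.66 m
Δp = ρg·h_f = 870.0·9.81·41.66 = 355.6 kPa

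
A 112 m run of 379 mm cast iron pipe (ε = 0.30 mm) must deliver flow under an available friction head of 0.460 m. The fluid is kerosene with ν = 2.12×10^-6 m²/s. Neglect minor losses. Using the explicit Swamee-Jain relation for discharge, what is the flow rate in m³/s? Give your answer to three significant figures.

Q ≈ 0.139 m³/s

Swamee-Jain (Type II): Q = -0.965·√(gD⁵h_f/L)·ln[ε/(3.7D) + √(3.17ν²L/(gD³h_f))]
√(gD⁵h_f/L) = √(9.81·0.379⁵·0.460/112) = 0.01775
ε/(3.7D) = 2.14×10^-4; √(3.17ν²L/(gD³h_f)) = 8.06×10^-5
Q = -0.965·0.01775·ln(2.945×10^-4) = 0.1393 m³/s
Check: V = 1.23 m/s, Re = 2.21×10^5, f = 0.02019, h_f = 0.463 m ≈ 0.460 m ✓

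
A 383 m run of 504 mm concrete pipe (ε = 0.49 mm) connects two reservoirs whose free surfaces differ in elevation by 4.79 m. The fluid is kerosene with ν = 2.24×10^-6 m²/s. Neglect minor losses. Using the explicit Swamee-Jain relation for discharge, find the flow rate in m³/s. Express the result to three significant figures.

Swamee-Jain (Type II): Q = -0.965·√(gD⁵h_f/L)·ln[ε/(3.7D) + √(3.17ν²L/(gD³h_f))]
√(gD⁵h_f/L) = √(9.81·0.504⁵·4.79/383) = 0.06317
ε/(3.7D) = 2.63×10^-4; √(3.17ν²L/(gD³h_f)) = 3.18×10^-5
Q = -0.965·0.06317·ln(2.946×10^-4) = 0.4956 m³/s
Check: V = 2.48 m/s, Re = 5.59×10^5, f = 0.02017, h_f = 4.82 m ≈ 4.79 m ✓

Q ≈ 0.496 m³/s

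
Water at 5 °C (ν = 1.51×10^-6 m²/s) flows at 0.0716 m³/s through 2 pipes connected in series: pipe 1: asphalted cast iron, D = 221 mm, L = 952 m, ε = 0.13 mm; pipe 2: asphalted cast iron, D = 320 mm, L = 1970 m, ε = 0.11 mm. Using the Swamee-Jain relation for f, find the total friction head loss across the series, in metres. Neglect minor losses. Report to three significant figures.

H ≈ 19.0 m

Pipe 1: V = 1.867 m/s, Re = 2.73×10^5, ε/D = 5.88×10^-4, f = 0.01893, h_1 = f(L/D)V²/2g = 14.48 m
Pipe 2: V = 0.8903 m/s, Re = 1.89×10^5, ε/D = 3.44×10^-4, f = 0.01817, h_2 = f(L/D)V²/2g = 4.519 m
Series → Q common, losses add: H = Σh = 19.00 m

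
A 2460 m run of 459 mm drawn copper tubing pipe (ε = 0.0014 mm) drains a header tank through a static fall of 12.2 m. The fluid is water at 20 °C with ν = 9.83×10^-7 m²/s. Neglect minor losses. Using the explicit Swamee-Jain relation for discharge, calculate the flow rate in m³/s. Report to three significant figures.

Swamee-Jain (Type II): Q = -0.965·√(gD⁵h_f/L)·ln[ε/(3.7D) + √(3.17ν²L/(gD³h_f))]
√(gD⁵h_f/L) = √(9.81·0.459⁵·12.2/2460) = 0.03148
ε/(3.7D) = 8.24×10^-7; √(3.17ν²L/(gD³h_f)) = 2.55×10^-5
Q = -0.965·0.03148·ln(2.634×10^-5) = 0.3204 m³/s
Check: V = 1.94 m/s, Re = 9.04×10^5, f = 0.01188, h_f = 12.2 m ≈ 12.2 m ✓

Q ≈ 0.320 m³/s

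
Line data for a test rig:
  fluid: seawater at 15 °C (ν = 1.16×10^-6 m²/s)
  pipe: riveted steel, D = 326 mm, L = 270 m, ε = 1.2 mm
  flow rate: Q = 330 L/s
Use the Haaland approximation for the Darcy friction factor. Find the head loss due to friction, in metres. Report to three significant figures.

h_f ≈ 18.4 m

V = 4Q/(πD²) = 4·0.330/(π·0.326²) = 3.954 m/s
Re = VD/ν = 3.954·0.326/1.16×10^-6 = 1.11×10^6 → turbulent
ε/D = 1.2/326 = 0.00368
Haaland: f = 0.02789
h_f = f(L/D)V²/(2g) = 0.02789·(270/0.326)·3.954²/(2·9.81) = 18.40 m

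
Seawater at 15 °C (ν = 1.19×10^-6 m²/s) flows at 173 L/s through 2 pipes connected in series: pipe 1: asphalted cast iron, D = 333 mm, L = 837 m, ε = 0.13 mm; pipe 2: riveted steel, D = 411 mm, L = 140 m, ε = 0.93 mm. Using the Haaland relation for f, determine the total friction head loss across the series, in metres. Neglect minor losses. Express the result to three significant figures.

H ≈ 9.19 m

Pipe 1: V = 1.986 m/s, Re = 5.56×10^5, ε/D = 3.90×10^-4, f = 0.01675, h_1 = f(L/D)V²/2g = 8.466 m
Pipe 2: V = 1.304 m/s, Re = 4.50×10^5, ε/D = 0.00226, f = 0.02459, h_2 = f(L/D)V²/2g = 0.7258 m
Series → Q common, losses add: H = Σh = 9.192 m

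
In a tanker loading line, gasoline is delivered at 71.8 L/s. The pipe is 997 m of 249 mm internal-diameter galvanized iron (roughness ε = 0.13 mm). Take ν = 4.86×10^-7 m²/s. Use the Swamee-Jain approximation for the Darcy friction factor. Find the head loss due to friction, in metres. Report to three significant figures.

V = 4Q/(πD²) = 4·0.0718/(π·0.249²) = 1.474 m/s
Re = VD/ν = 1.474·0.249/4.86×10^-7 = 7.55×10^5 → turbulent
ε/D = 0.13/249 = 5.22×10^-4
Swamee-Jain: f = 0.01761
h_f = f(L/D)V²/(2g) = 0.01761·(997/0.249)·1.474²/(2·9.81) = 7.811 m

h_f ≈ 7.81 m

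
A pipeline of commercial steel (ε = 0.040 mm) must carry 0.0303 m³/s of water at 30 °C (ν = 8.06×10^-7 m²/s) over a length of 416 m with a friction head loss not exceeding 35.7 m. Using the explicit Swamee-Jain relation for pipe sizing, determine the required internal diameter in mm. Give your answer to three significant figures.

Swamee-Jain (Type III): D = 0.66·[ε^1.25·(LQ²/(gh_f))^4.75 + ν·Q^9.4·(L/(gh_f))^5.2]^0.04
LQ²/(gh_f) = 0.001091; L/(gh_f) = 1.188
Term 1 = ε^1.25·(…)^4.75 = 2.70×10^-20; Term 2 = ν·Q^9.4·(…)^5.2 = 1.05×10^-20
D = 0.66·(2.70×10^-20 + 1.05×10^-20)^0.04 = 0.1103 m = 110 mm
Check: V = 3.17 m/s, Re = 4.34×10^5, f = 0.01700, h_f = 32.9 m ≈ 35.7 m ✓

D ≈ 110 mm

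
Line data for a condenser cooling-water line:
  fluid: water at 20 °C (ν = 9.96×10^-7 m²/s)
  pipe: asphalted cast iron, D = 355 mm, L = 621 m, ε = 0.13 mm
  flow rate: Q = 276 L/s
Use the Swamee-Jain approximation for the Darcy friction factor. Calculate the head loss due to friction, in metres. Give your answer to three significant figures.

V = 4Q/(πD²) = 4·0.276/(π·0.355²) = 2.788 m/s
Re = VD/ν = 2.788·0.355/9.96×10^-7 = 9.94×10^5 → turbulent
ε/D = 0.13/355 = 3.66×10^-4
Swamee-Jain: f = 0.01632
h_f = f(L/D)V²/(2g) = 0.01632·(621/0.355)·2.788²/(2·9.81) = 11.31 m

h_f ≈ 11.3 m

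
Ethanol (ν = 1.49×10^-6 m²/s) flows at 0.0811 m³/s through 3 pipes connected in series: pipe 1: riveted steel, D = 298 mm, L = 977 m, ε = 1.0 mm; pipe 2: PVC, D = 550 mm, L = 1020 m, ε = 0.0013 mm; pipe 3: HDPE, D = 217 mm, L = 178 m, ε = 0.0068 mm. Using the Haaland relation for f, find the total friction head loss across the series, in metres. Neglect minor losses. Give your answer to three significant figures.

H ≈ 9.32 m

Pipe 1: V = 1.163 m/s, Re = 2.33×10^5, ε/D = 0.00336, f = 0.02754, h_1 = f(L/D)V²/2g = 6.223 m
Pipe 2: V = 0.3414 m/s, Re = 1.26×10^5, ε/D = 2.36×10^-6, f = 0.01700, h_2 = f(L/D)V²/2g = 0.1873 m
Pipe 3: V = 2.193 m/s, Re = 3.19×10^5, ε/D = 3.13×10^-5, f = 0.01446, h_3 = f(L/D)V²/2g = 2.906 m
Series → Q common, losses add: H = Σh = 9.317 m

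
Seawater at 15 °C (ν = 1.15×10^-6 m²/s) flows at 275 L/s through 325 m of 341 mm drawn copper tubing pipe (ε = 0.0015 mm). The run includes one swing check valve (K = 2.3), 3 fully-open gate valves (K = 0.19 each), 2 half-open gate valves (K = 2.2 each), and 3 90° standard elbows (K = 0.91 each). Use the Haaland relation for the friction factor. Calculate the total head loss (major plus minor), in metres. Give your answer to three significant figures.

H_L ≈ 9.85 m

V = 4Q/(πD²) = 3.011 m/s; V²/2g = 0.4621 m
Re = 8.93×10^5, ε/D = 4.40×10^-6 → f = 0.01188 (Haaland)
Major: h_f = f(L/D)·V²/2g = 0.01188·953.1·0.4621 = 5.232 m
Minor: ΣK = 10.0; h_m = ΣK·V²/2g = 4.621 m
Total H_L = 5.232 + 4.621 = 9.853 m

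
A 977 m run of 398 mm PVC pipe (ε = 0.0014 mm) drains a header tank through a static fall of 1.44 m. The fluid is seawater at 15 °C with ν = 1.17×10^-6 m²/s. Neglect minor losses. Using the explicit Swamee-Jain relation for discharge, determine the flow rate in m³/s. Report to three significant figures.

Q ≈ 0.111 m³/s

Swamee-Jain (Type II): Q = -0.965·√(gD⁵h_f/L)·ln[ε/(3.7D) + √(3.17ν²L/(gD³h_f))]
√(gD⁵h_f/L) = √(9.81·0.398⁵·1.44/977) = 0.01202
ε/(3.7D) = 9.51×10^-7; √(3.17ν²L/(gD³h_f)) = 6.90×10^-5
Q = -0.965·0.01202·ln(6.995×10^-5) = 0.1109 m³/s
Check: V = 0.892 m/s, Re = 3.03×10^5, f = 0.01439, h_f = 1.43 m ≈ 1.44 m ✓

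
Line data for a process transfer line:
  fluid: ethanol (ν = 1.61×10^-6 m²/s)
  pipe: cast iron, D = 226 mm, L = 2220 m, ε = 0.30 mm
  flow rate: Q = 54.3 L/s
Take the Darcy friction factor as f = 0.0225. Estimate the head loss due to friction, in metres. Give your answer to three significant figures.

V = 4Q/(πD²) = 4·0.0543/(π·0.226²) = 1.354 m/s
h_f = f(L/D)V²/(2g) = 0.02250·(2220/0.226)·1.354²/(2·9.81) = 20.64 m

h_f ≈ 20.6 m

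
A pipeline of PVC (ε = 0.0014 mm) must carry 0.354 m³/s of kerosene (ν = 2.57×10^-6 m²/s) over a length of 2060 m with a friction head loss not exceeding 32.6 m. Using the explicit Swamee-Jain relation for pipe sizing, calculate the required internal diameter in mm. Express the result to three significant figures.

D ≈ 393 mm

Swamee-Jain (Type III): D = 0.66·[ε^1.25·(LQ²/(gh_f))^4.75 + ν·Q^9.4·(L/(gh_f))^5.2]^0.04
LQ²/(gh_f) = 0.8072; L/(gh_f) = 6.441
Term 1 = ε^1.25·(…)^4.75 = 1.74×10^-8; Term 2 = ν·Q^9.4·(…)^5.2 = 2.38×10^-6
D = 0.66·(1.74×10^-8 + 2.38×10^-6)^0.04 = 0.3933 m = 393 mm
Check: V = 2.91 m/s, Re = 4.46×10^5, f = 0.01342, h_f = 30.4 m ≈ 32.6 m ✓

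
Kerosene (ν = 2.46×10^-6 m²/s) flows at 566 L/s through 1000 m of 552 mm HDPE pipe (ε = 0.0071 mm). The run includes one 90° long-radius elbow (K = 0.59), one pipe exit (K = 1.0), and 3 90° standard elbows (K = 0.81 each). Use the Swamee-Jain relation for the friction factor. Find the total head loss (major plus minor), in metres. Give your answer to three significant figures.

H_L ≈ 7.95 m

V = 4Q/(πD²) = 2.365 m/s; V²/2g = 0.2851 m
Re = 5.31×10^5, ε/D = 1.29×10^-5 → f = 0.01317 (Swamee-Jain)
Major: h_f = f(L/D)·V²/2g = 0.01317·1812·0.2851 = 6.800 m
Minor: ΣK = 4.02; h_m = ΣK·V²/2g = 1.146 m
Total H_L = 6.800 + 1.146 = 7.946 m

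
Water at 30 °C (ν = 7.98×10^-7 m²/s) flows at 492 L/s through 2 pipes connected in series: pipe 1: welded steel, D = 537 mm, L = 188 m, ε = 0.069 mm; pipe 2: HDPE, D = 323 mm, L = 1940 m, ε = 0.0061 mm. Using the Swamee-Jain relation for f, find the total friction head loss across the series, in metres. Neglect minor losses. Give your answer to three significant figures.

Pipe 1: V = 2.172 m/s, Re = 1.46×10^6, ε/D = 1.28×10^-4, f = 0.01357, h_1 = f(L/D)V²/2g = 1.142 m
Pipe 2: V = 6.004 m/s, Re = 2.43×10^6, ε/D = 1.89×10^-5, f = 0.01079, h_2 = f(L/D)V²/2g = 119.1 m
Series → Q common, losses add: H = Σh = 120.3 m

H ≈ 120 m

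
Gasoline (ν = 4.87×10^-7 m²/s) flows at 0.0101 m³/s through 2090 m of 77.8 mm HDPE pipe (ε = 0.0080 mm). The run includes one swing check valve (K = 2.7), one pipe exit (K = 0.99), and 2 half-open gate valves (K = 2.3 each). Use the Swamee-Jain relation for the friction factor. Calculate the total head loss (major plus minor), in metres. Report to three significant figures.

V = 4Q/(πD²) = 2.125 m/s; V²/2g = 0.2301 m
Re = 3.39×10^5, ε/D = 1.03×10^-4 → f = 0.01521 (Swamee-Jain)
Major: h_f = f(L/D)·V²/2g = 0.01521·26864·0.2301 = 93.99 m
Minor: ΣK = 8.29; h_m = ΣK·V²/2g = 1.907 m
Total H_L = 93.99 + 1.907 = 95.90 m

H_L ≈ 95.9 m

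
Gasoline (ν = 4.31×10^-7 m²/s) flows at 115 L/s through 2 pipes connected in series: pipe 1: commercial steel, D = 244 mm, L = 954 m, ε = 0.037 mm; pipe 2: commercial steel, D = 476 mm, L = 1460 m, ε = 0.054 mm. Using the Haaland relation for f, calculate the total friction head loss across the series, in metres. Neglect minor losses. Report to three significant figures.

Pipe 1: V = 2.459 m/s, Re = 1.39×10^6, ε/D = 1.52×10^-4, f = 0.01377, h_1 = f(L/D)V²/2g = 16.60 m
Pipe 2: V = 0.6462 m/s, Re = 7.14×10^5, ε/D = 1.13×10^-4, f = 0.01391, h_2 = f(L/D)V²/2g = 0.9079 m
Series → Q common, losses add: H = Σh = 17.51 m

H ≈ 17.5 m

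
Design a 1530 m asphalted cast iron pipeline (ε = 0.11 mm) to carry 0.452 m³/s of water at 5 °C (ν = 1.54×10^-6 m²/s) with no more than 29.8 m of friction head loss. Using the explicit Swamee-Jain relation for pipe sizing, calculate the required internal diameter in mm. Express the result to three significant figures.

D ≈ 428 mm

Swamee-Jain (Type III): D = 0.66·[ε^1.25·(LQ²/(gh_f))^4.75 + ν·Q^9.4·(L/(gh_f))^5.2]^0.04
LQ²/(gh_f) = 1.069; L/(gh_f) = 5.234
Term 1 = ε^1.25·(…)^4.75 = 1.55×10^-5; Term 2 = ν·Q^9.4·(…)^5.2 = 4.83×10^-6
D = 0.66·(1.55×10^-5 + 4.83×10^-6)^0.04 = 0.4284 m = 428 mm
Check: V = 3.14 m/s, Re = 8.72×10^5, f = 0.01546, h_f = 27.7 m ≈ 29.8 m ✓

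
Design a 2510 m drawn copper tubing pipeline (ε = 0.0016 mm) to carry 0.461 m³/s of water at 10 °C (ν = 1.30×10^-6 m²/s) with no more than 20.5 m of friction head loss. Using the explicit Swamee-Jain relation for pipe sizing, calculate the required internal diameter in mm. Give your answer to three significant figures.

D ≈ 485 mm

Swamee-Jain (Type III): D = 0.66·[ε^1.25·(LQ²/(gh_f))^4.75 + ν·Q^9.4·(L/(gh_f))^5.2]^0.04
LQ²/(gh_f) = 2.652; L/(gh_f) = 12.48
Term 1 = ε^1.25·(…)^4.75 = 5.85×10^-6; Term 2 = ν·Q^9.4·(…)^5.2 = 4.50×10^-4
D = 0.66·(5.85×10^-6 + 4.50×10^-4)^0.04 = 0.4852 m = 485 mm
Check: V = 2.49 m/s, Re = 9.31×10^5, f = 0.01183, h_f = 19.4 m ≈ 20.5 m ✓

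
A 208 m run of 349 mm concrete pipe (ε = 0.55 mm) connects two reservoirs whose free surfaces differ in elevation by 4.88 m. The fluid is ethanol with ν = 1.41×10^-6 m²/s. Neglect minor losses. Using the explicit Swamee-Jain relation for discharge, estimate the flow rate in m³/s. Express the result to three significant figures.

Swamee-Jain (Type II): Q = -0.965·√(gD⁵h_f/L)·ln[ε/(3.7D) + √(3.17ν²L/(gD³h_f))]
√(gD⁵h_f/L) = √(9.81·0.349⁵·4.88/208) = 0.03452
ε/(3.7D) = 4.26×10^-4; √(3.17ν²L/(gD³h_f)) = 2.54×10^-5
Q = -0.965·0.03452·ln(4.513×10^-4) = 0.2566 m³/s
Check: V = 2.68 m/s, Re = 6.64×10^5, f = 0.02243, h_f = 4.90 m ≈ 4.88 m ✓

Q ≈ 0.257 m³/s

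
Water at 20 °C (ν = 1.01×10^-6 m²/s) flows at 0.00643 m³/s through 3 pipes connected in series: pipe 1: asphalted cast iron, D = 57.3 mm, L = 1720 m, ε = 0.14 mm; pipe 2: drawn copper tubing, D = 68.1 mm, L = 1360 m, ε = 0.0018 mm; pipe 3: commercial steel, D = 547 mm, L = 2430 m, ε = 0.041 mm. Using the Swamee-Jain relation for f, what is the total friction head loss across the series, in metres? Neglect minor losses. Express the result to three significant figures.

H ≈ 303 m

Pipe 1: V = 2.494 m/s, Re = 1.41×10^5, ε/D = 0.00244, f = 0.02600, h_1 = f(L/D)V²/2g = 247.4 m
Pipe 2: V = 1.765 m/s, Re = 1.19×10^5, ε/D = 2.64×10^-5, f = 0.01741, h_2 = f(L/D)V²/2g = 55.22 m
Pipe 3: V = 0.02736 m/s, Re = 1.48×10^4, ε/D = 7.50×10^-5, f = 0.02803, h_3 = f(L/D)V²/2g = 0.004752 m
Series → Q common, losses add: H = Σh = 302.6 m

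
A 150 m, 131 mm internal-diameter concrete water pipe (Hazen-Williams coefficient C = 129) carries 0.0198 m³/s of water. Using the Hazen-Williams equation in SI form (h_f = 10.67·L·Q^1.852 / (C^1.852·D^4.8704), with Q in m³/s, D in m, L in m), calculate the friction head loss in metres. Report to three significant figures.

h_f ≈ 2.75 m

h_f = 10.67·150·0.0198^1.852 / (129^1.852·0.131^4.8704) = 2.755 m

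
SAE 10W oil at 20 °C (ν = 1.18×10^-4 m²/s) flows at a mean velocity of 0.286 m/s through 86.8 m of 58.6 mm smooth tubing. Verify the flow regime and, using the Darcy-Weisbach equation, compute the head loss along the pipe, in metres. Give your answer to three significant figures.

Re = VD/ν = 0.286·0.05860/1.18×10^-4 = 142 → laminar (Re < 2300)
f = 64/Re = 0.4506
h_f = f(L/D)V²/(2g) = 0.4506·(86.8/0.05860)·0.286²/(2·9.81) = 2.783 m

h_f ≈ 2.78 m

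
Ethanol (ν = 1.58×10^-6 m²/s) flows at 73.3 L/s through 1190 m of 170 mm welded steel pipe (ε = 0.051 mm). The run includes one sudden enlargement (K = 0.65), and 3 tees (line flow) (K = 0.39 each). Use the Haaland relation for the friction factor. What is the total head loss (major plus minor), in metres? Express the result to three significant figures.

V = 4Q/(πD²) = 3.229 m/s; V²/2g = 0.5315 m
Re = 3.47×10^5, ε/D = 3.00×10^-4 → f = 0.01659 (Haaland)
Major: h_f = f(L/D)·V²/2g = 0.01659·7000·0.5315 = 61.73 m
Minor: ΣK = 1.82; h_m = ΣK·V²/2g = 0.9674 m
Total H_L = 61.73 + 0.9674 = 62.70 m

H_L ≈ 62.7 m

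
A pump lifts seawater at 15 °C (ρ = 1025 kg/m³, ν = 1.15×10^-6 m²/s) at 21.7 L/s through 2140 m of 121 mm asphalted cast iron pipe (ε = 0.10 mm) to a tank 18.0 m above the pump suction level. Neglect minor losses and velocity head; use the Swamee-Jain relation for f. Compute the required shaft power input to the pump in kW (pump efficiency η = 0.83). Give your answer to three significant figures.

P_shaft ≈ 22.0 kW

V = 4Q/(πD²) = 1.887 m/s; Re = 1.99×10^5; ε/D = 8.26×10^-4; f = 0.02049
h_f = f(L/D)V²/2g = 65.77 m
Total head H = z + h_f = 18.0 + 65.77 = 83.77 m
P_hyd = ρgQH = 1025·9.81·0.0217·83.77 = 18.28 kW
P_shaft = P_hyd/η = 18.28/0.83 = 22.02 kW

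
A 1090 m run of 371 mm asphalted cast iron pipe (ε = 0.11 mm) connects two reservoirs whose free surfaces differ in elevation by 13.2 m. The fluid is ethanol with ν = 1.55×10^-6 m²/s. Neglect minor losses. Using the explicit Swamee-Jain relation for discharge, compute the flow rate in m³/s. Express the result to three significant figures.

Swamee-Jain (Type II): Q = -0.965·√(gD⁵h_f/L)·ln[ε/(3.7D) + √(3.17ν²L/(gD³h_f))]
√(gD⁵h_f/L) = √(9.81·0.371⁵·13.2/1090) = 0.02890
ε/(3.7D) = 8.01×10^-5; √(3.17ν²L/(gD³h_f)) = 3.54×10^-5
Q = -0.965·0.02890·ln(1.156×10^-4) = 0.2528 m³/s
Check: V = 2.34 m/s, Re = 5.60×10^5, f = 0.01622, h_f = 13.3 m ≈ 13.2 m ✓

Q ≈ 0.253 m³/s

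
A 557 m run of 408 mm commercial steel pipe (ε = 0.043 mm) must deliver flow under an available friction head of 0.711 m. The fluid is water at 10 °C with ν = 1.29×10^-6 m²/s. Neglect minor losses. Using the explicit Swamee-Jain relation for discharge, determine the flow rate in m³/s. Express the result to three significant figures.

Q ≈ 0.105 m³/s

Swamee-Jain (Type II): Q = -0.965·√(gD⁵h_f/L)·ln[ε/(3.7D) + √(3.17ν²L/(gD³h_f))]
√(gD⁵h_f/L) = √(9.81·0.408⁵·0.711/557) = 0.01190
ε/(3.7D) = 2.85×10^-5; √(3.17ν²L/(gD³h_f)) = 7.88×10^-5
Q = -0.965·0.01190·ln(1.072×10^-4) = 0.1050 m³/s
Check: V = 0.803 m/s, Re = 2.54×10^5, f = 0.01586, h_f = 0.711 m ≈ 0.711 m ✓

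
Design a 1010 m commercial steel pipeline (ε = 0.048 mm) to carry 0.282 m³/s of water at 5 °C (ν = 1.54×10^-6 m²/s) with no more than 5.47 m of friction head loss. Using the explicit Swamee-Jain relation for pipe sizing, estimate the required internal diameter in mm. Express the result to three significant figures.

Swamee-Jain (Type III): D = 0.66·[ε^1.25·(LQ²/(gh_f))^4.75 + ν·Q^9.4·(L/(gh_f))^5.2]^0.04
LQ²/(gh_f) = 1.497; L/(gh_f) = 18.82
Term 1 = ε^1.25·(…)^4.75 = 2.71×10^-5; Term 2 = ν·Q^9.4·(…)^5.2 = 4.45×10^-5
D = 0.66·(2.71×10^-5 + 4.45×10^-5)^0.04 = 0.4506 m = 451 mm
Check: V = 1.77 m/s, Re = 5.17×10^5, f = 0.01449, h_f = 5.18 m ≈ 5.47 m ✓

D ≈ 451 mm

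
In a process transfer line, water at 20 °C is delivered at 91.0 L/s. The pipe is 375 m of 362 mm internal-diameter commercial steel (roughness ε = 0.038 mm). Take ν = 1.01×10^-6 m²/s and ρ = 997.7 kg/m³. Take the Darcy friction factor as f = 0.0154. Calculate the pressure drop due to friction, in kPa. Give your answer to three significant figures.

V = 4Q/(πD²) = 4·0.0910/(π·0.362²) = 0.8842 m/s
h_f = f(L/D)V²/(2g) = 0.01540·(375/0.362)·0.8842²/(2·9.81) = 0.6356 m
Δp = ρg·h_f = 997.7·9.81·0.6356 = 6.221 kPa

Δp ≈ 6.22 kPa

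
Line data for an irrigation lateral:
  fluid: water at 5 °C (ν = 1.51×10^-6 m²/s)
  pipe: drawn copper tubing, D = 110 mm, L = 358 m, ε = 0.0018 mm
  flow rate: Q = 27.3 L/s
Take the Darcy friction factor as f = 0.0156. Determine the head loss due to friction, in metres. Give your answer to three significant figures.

V = 4Q/(πD²) = 4·0.0273/(π·0.110²) = 2.873 m/s
h_f = f(L/D)V²/(2g) = 0.01560·(358/0.110)·2.873²/(2·9.81) = 21.35 m

h_f ≈ 21.4 m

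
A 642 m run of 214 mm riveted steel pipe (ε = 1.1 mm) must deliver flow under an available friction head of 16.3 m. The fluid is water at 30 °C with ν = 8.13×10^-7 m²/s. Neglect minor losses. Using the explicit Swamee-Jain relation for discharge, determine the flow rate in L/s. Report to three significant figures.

Swamee-Jain (Type II): Q = -0.965·√(gD⁵h_f/L)·ln[ε/(3.7D) + √(3.17ν²L/(gD³h_f))]
√(gD⁵h_f/L) = √(9.81·0.214⁵·16.3/642) = 0.01057
ε/(3.7D) = 0.00139; √(3.17ν²L/(gD³h_f)) = 2.93×10^-5
Q = -0.965·0.01057·ln(0.001419) = 0.06691 m³/s
Check: V = 1.86 m/s, Re = 4.90×10^5, f = 0.03091, h_f = 16.4 m ≈ 16.3 m ✓

Q ≈ 66.9 L/s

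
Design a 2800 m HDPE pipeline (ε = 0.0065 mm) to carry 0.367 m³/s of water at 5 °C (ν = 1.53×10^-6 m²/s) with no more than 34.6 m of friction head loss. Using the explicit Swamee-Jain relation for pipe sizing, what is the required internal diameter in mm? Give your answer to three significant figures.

Swamee-Jain (Type III): D = 0.66·[ε^1.25·(LQ²/(gh_f))^4.75 + ν·Q^9.4·(L/(gh_f))^5.2]^0.04
LQ²/(gh_f) = 1.111; L/(gh_f) = 8.249
Term 1 = ε^1.25·(…)^4.75 = 5.41×10^-7; Term 2 = ν·Q^9.4·(…)^5.2 = 7.21×10^-6
D = 0.66·(5.41×10^-7 + 7.21×10^-6)^0.04 = 0.4122 m = 412 mm
Check: V = 2.75 m/s, Re = 7.41×10^5, f = 0.01253, h_f = 32.8 m ≈ 34.6 m ✓

D ≈ 412 mm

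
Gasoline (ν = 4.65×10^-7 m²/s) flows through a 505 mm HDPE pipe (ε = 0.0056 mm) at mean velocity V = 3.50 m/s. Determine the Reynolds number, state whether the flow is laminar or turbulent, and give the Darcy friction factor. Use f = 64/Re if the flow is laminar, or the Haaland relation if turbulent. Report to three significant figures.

Re = VD/ν = 3.500·0.505/4.65×10^-7 = 3.80×10^6
Re > 4000 → turbulent; ε/D = 1.11×10^-5
Haaland: f = 0.009868

Re ≈ 3.80×10^6; turbulent; f ≈ 0.00987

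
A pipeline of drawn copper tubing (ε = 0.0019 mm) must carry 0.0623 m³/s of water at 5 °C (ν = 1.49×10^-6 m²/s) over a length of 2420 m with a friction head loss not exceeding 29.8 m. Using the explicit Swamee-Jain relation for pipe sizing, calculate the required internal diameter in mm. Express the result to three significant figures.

D ≈ 211 mm

Swamee-Jain (Type III): D = 0.66·[ε^1.25·(LQ²/(gh_f))^4.75 + ν·Q^9.4·(L/(gh_f))^5.2]^0.04
LQ²/(gh_f) = 0.03213; L/(gh_f) = 8.278
Term 1 = ε^1.25·(…)^4.75 = 5.70×10^-15; Term 2 = ν·Q^9.4·(…)^5.2 = 4.12×10^-13
D = 0.66·(5.70×10^-15 + 4.12×10^-13)^0.04 = 0.2110 m = 211 mm
Check: V = 1.78 m/s, Re = 2.52×10^5, f = 0.01495, h_f = 27.7 m ≈ 29.8 m ✓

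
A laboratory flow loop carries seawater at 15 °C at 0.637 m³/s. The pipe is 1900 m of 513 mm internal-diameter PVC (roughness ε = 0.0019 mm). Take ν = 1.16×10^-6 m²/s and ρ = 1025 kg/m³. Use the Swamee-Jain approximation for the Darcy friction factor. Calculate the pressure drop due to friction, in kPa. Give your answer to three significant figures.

Δp ≈ 201 kPa

V = 4Q/(πD²) = 4·0.637/(π·0.513²) = 3.082 m/s
Re = VD/ν = 3.082·0.513/1.16×10^-6 = 1.36×10^6 → turbulent
ε/D = 0.0019/513 = 3.70×10^-6
Swamee-Jain: f = 0.01114
h_f = f(L/D)V²/(2g) = 0.01114·(1900/0.513)·3.082²/(2·9.81) = 19.97 m
Δp = ρg·h_f = 1025·9.81·19.97 = 200.8 kPa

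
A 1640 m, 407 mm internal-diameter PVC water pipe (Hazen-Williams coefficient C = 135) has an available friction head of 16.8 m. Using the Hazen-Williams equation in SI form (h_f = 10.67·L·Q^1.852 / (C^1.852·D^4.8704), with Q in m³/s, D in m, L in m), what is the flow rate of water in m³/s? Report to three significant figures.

Rearranging: Q = [h_f·C^1.852·D^4.8704 / (10.67·L)]^(1/1.852)
Q = [16.8·135^1.852·0.407^4.8704 / (10.67·1640)]^0.540 = 0.2980 m³/s

Q ≈ 0.298 m³/s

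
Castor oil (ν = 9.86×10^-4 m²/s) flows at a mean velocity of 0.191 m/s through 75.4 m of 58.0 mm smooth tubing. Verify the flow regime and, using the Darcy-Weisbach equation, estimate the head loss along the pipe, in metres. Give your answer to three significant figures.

Re = VD/ν = 0.191·0.05800/9.86×10^-4 = 11.2 → laminar (Re < 2300)
f = 64/Re = 5.696
h_f = f(L/D)V²/(2g) = 5.696·(75.4/0.05800)·0.191²/(2·9.81) = 13.77 m

h_f ≈ 13.8 m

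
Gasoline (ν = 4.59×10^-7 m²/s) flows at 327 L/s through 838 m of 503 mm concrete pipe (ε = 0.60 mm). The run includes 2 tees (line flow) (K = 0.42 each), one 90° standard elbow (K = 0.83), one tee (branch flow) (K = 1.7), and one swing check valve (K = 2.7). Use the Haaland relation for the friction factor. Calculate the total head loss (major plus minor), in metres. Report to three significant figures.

H_L ≈ 5.59 m

V = 4Q/(πD²) = 1.646 m/s; V²/2g = 0.1380 m
Re = 1.80×10^6, ε/D = 0.00119 → f = 0.02068 (Haaland)
Major: h_f = f(L/D)·V²/2g = 0.02068·1666·0.1380 = 4.755 m
Minor: ΣK = 6.07; h_m = ΣK·V²/2g = 0.8378 m
Total H_L = 4.755 + 0.8378 = 5.593 m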